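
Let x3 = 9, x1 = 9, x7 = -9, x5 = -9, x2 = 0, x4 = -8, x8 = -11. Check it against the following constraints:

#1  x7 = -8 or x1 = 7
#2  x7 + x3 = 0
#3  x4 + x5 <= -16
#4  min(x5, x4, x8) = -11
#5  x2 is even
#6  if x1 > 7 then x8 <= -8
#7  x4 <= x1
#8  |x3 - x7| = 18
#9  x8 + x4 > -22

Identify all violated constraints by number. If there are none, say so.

The assignment fails constraint 1.

#1 x7 = -9 ≠ -8 and x1 = 9 ≠ 7; both disjuncts false  FAIL
#2 x7 + x3 = -9 + 9 = 0  OK
#3 x4 + x5 = -8 + (-9) = -17; -17 ≤ -16  OK
#4 min(-9, -8, -11) = -11  OK
#5 x2 = 0 is even  OK
#6 x1 = 9 > 7, so we need x8 ≤ -8; x8 = -11 ≤ -8  OK
#7 x4 = -8, x1 = 9; -8 ≤ 9  OK
#8 |9 - (-9)| = 18  OK
#9 x8 + x4 = -11 + (-8) = -19; -19 > -22  OK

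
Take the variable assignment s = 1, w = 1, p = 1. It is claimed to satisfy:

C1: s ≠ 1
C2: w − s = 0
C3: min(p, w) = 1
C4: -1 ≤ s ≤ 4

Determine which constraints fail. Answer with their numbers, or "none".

C1: s = 1, but 1 is required to differ  FAIL
C2: w − s = 1 − 1 = 0  OK
C3: min(1, 1) = 1  OK
C4: s = 1 lies in [-1, 4]  OK

Violated: 1.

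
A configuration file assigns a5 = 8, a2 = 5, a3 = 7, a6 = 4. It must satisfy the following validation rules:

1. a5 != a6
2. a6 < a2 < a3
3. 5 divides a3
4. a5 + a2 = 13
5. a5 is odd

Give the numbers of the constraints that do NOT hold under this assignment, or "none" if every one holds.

Violated: 3 and 5.

1. a5 = 8, a6 = 4; distinct — holds.
2. values 4 < 5 < 7 — holds.
3. 7 = 5*1 + 2, so 5 does not divide 7 — does not hold.
4. a5 + a2 = 8 + 5 = 13 — holds.
5. a5 = 8 is even — does not hold.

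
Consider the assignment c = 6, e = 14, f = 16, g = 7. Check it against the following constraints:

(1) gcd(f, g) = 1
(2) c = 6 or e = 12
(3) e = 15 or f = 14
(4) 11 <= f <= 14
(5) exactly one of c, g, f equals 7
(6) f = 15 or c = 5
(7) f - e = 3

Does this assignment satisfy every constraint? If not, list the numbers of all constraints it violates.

(1) gcd(16, 7) = 1 — holds.
(2) c = 6 = 6 (first disjunct) — holds.
(3) e = 14 ≠ 15 and f = 16 ≠ 14; both disjuncts false — fails.
(4) f = 16 is outside [11, 14] — fails.
(5) c=6, g=7, f=16; 1 of them equals 7 — holds.
(6) f = 16 ≠ 15 and c = 6 ≠ 5; both disjuncts false — fails.
(7) f - e = 16 - 14 = 2, not 3 — fails.

Constraints 3, 4, 6, and 7 do not hold.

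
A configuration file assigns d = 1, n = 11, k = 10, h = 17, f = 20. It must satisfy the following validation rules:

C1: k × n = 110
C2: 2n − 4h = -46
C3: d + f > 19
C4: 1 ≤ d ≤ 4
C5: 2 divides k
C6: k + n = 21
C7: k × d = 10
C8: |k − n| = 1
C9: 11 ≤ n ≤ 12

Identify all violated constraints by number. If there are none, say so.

No violations.

C1: k × n = 10 × 11 = 110 — holds.
C2: 2n − 4h = 2(11) − 4(17) = -46 — holds.
C3: d + f = 1 + 20 = 21; 21 > 19 — holds.
C4: d = 1 lies in [1, 4] — holds.
C5: 10 / 2 = 5, so 2 divides 10 — holds.
C6: k + n = 10 + 11 = 21 — holds.
C7: k × d = 10 × 1 = 10 — holds.
C8: |10 − 11| = 1 — holds.
C9: n = 11 lies in [11, 12] — holds.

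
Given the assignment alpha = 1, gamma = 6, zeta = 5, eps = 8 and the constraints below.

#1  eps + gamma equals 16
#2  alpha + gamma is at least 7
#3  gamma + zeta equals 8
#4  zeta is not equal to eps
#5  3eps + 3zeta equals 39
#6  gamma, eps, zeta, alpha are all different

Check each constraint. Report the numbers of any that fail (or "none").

#1 eps + gamma = 8 + 6 = 14, not 16  false
#2 alpha + gamma = 1 + 6 = 7; 7 ≥ 7  true
#3 gamma + zeta = 6 + 5 = 11, not 8  false
#4 zeta = 5, eps = 8; distinct  true
#5 3eps + 3zeta = 3(8) + 3(5) = 39  true
#6 values 6, 8, 5, 1 are pairwise distinct  true

Constraints 1, 3 do not hold.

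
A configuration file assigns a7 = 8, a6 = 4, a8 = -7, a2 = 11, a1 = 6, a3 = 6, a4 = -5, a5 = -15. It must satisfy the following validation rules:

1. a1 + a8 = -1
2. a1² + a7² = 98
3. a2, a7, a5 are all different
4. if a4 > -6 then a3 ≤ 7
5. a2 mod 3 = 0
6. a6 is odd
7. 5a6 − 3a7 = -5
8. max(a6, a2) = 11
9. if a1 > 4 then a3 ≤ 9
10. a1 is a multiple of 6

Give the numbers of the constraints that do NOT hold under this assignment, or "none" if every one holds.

1. a1 + a8 = 6 + (-7) = -1 — satisfied.
2. a1² + a7² = 6² + 8² = 36 + 64 = 100, not 98 — violated.
3. values 11, 8, -15 are pairwise distinct — satisfied.
4. a4 = -5 > -6, so we need a3 ≤ 7; a3 = 6 ≤ 7 — satisfied.
5. 11 mod 3 = 2, not 0 — violated.
6. a6 = 4 is even — violated.
7. 5a6 − 3a7 = 5(4) − 3(8) = -4, not -5 — violated.
8. max(4, 11) = 11 — satisfied.
9. a1 = 6 > 4, so we need a3 ≤ 9; a3 = 6 ≤ 9 — satisfied.
10. 6 / 6 = 1, so 6 divides 6 — satisfied.

The assignment fails constraints 2, 5, 6, and 7.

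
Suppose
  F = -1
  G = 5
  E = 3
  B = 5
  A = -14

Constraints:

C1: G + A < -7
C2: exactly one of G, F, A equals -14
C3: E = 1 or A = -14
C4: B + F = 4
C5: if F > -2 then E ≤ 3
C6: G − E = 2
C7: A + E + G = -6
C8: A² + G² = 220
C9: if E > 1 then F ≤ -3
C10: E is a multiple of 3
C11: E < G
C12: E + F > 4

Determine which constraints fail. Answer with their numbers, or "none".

Constraints 8, 9, and 12 are violated.

C1: G + A = 5 + (-14) = -9; -9 < -7  OK
C2: G=5, F=-1, A=-14; 1 of them equals -14  OK
C3: E = 3 ≠ 1, but A = -14 = -14 (second disjunct)  OK
C4: B + F = 5 + (-1) = 4  OK
C5: F = -1 > -2, so we need E ≤ 3; E = 3 ≤ 3  OK
C6: G − E = 5 − 3 = 2  OK
C7: A + E + G = -14 + 3 + 5 = -6  OK
C8: A² + G² = (-14)² + 5² = 196 + 25 = 221, not 220  FAIL
C9: E = 3 > 1, so we need F ≤ -3; but F = -1 > -3  FAIL
C10: 3 / 3 = 1, so 3 divides 3  OK
C11: E = 3, G = 5; 3 < 5  OK
C12: E + F = 3 + (-1) = 2; 2 ≤ 4, bound 4 not met  FAIL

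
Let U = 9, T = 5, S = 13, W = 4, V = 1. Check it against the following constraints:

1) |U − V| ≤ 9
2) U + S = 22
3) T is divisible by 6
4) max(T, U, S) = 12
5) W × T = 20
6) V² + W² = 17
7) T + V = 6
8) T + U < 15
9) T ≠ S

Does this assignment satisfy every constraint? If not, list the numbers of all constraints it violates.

1) |9 − 1| = 8; 8 ≤ 9 — OK.
2) U + S = 9 + 13 = 22 — OK.
3) 5 = 6×0 + 5, so 6 does not divide 5 — violated.
4) max(5, 9, 13) = 13, not 12 — violated.
5) W × T = 4 × 5 = 20 — OK.
6) V² + W² = 1² + 4² = 1 + 16 = 17 — OK.
7) T + V = 5 + 1 = 6 — OK.
8) T + U = 5 + 9 = 14; 14 < 15 — OK.
9) T = 5, S = 13; distinct — OK.

The assignment fails constraints 3 and 4.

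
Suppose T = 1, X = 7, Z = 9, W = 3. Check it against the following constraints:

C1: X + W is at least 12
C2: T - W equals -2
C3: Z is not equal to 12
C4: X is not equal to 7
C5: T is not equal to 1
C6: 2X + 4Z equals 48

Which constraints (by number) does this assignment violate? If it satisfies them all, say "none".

C1: X + W = 7 + 3 = 10; 10 < 12, bound 12 not met — does not hold.
C2: T - W = 1 - 3 = -2 — holds.
C3: Z = 9, and 9 ≠ 12 — holds.
C4: X = 7, but 7 is required to differ — does not hold.
C5: T = 1, but 1 is required to differ — does not hold.
C6: 2X + 4Z = 2(7) + 4(9) = 50, not 48 — does not hold.

No — constraints 1, 4, 5, and 6 are not satisfied.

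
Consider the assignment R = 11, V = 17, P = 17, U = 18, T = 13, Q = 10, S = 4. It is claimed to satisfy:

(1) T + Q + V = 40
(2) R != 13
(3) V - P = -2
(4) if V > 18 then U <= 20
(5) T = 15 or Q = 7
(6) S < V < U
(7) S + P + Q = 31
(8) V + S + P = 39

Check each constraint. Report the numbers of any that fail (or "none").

(1) T + Q + V = 13 + 10 + 17 = 40  true
(2) R = 11, and 11 ≠ 13  true
(3) V - P = 17 - 17 = 0, not -2  false
(4) V = 17, not > 18; antecedent false, conditional vacuously true  true
(5) T = 13 ≠ 15 and Q = 10 ≠ 7; both disjuncts false  false
(6) values 4 < 17 < 18  true
(7) S + P + Q = 4 + 17 + 10 = 31  true
(8) V + S + P = 17 + 4 + 17 = 38, not 39  false

Constraints 3, 5, and 8 do not hold.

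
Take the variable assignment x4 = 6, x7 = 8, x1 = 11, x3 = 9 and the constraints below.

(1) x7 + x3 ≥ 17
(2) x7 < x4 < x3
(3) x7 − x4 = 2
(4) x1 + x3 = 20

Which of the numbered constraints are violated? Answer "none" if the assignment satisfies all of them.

(1) x7 + x3 = 8 + 9 = 17; 17 ≥ 17  ✓
(2) values 8, 6, 9; x7 = 8 is not < x4 = 6  ✗
(3) x7 − x4 = 8 − 6 = 2  ✓
(4) x1 + x3 = 11 + 9 = 20  ✓

Constraint 2 is violated.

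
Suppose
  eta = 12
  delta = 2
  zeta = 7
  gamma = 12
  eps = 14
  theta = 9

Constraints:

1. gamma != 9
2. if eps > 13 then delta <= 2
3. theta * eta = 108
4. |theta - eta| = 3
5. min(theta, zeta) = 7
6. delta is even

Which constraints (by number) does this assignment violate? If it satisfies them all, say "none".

Yes — all constraints hold.

1. gamma = 12, and 12 ≠ 9  yes
2. eps = 14 > 13, so we need delta ≤ 2; delta = 2 ≤ 2  yes
3. theta * eta = 9 * 12 = 108  yes
4. |9 - 12| = 3  yes
5. min(9, 7) = 7  yes
6. delta = 2 is even  yes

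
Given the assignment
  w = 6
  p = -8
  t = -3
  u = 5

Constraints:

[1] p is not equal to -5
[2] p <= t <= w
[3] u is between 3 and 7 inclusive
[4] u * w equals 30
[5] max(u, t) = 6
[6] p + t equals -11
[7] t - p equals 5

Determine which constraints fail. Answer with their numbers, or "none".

Constraint 5 does not hold.

[1] p = -8, and -8 ≠ -5 — holds.
[2] values -8 <= -3 <= 6 — holds.
[3] u = 5 lies in [3, 7] — holds.
[4] u * w = 5 * 6 = 30 — holds.
[5] max(5, -3) = 5, not 6 — fails.
[6] p + t = -8 + (-3) = -11 — holds.
[7] t - p = -3 - (-8) = 5 — holds.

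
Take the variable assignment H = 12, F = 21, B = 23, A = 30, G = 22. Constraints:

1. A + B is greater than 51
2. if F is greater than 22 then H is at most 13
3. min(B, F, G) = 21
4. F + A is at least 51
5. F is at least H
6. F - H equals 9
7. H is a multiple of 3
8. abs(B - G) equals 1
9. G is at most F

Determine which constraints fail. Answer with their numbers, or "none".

The assignment fails constraint 9.

1. A + B = 30 + 23 = 53; 53 > 51  ✔
2. F = 21, not > 22; antecedent false, conditional vacuously true  ✔
3. min(23, 21, 22) = 21  ✔
4. F + A = 21 + 30 = 51; 51 ≥ 51  ✔
5. F = 21, H = 12; 21 ≥ 12  ✔
6. F - H = 21 - 12 = 9  ✔
7. 12 / 3 = 4, so 3 divides 12  ✔
8. abs(23 - 22) = 1  ✔
9. G = 22, F = 21; 22 > 21 (want ≤)  ✘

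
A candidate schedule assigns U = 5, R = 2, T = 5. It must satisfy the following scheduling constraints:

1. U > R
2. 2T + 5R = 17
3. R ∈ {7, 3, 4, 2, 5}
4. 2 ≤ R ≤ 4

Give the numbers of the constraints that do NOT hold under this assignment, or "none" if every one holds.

1. U = 5, R = 2; 5 > 2 — holds.
2. 2T + 5R = 2(5) + 5(2) = 20, not 17 — fails.
3. R = 2 is in {7, 3, 4, 2, 5} — holds.
4. R = 2 lies in [2, 4] — holds.

Constraint 2 does not hold.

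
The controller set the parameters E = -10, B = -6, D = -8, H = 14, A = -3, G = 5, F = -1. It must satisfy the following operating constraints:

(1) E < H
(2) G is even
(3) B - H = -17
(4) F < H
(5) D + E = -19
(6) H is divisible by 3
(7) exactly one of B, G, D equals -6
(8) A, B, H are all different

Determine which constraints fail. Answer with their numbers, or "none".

(1) E = -10, H = 14; -10 < 14 — satisfied.
(2) G = 5 is odd — violated.
(3) B - H = -6 - 14 = -20, not -17 — violated.
(4) F = -1, H = 14; -1 < 14 — satisfied.
(5) D + E = -8 + (-10) = -18, not -19 — violated.
(6) 14 = 3*4 + 2, so 3 does not divide 14 — violated.
(7) B=-6, G=5, D=-8; 1 of them equals -6 — satisfied.
(8) values -3, -6, 14 are pairwise distinct — satisfied.

Constraints 2, 3, 5, 6 do not hold.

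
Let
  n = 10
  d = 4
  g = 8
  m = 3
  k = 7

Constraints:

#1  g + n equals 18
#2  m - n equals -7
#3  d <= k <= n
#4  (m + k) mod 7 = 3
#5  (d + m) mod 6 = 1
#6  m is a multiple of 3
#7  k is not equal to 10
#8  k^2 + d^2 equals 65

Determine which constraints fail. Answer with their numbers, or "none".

No violations.

#1 g + n = 8 + 10 = 18 — OK.
#2 m - n = 3 - 10 = -7 — OK.
#3 values 4 <= 7 <= 10 — OK.
#4 m + k = 10; 10 mod 7 = 3 — OK.
#5 d + m = 7; 7 mod 6 = 1 — OK.
#6 3 / 3 = 1, so 3 divides 3 — OK.
#7 k = 7, and 7 ≠ 10 — OK.
#8 k^2 + d^2 = 7^2 + 4^2 = 49 + 16 = 65 — OK.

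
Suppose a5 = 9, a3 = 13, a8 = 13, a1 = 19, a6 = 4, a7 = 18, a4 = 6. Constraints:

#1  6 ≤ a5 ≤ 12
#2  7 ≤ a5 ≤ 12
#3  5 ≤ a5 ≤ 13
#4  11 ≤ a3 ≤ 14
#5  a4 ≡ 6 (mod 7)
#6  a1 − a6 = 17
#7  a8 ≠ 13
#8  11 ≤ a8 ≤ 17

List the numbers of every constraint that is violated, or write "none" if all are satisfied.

#1 a5 = 9 lies in [6, 12] — holds.
#2 a5 = 9 lies in [7, 12] — holds.
#3 a5 = 9 lies in [5, 13] — holds.
#4 a3 = 13 lies in [11, 14] — holds.
#5 6 mod 7 = 6 — holds.
#6 a1 − a6 = 19 − 4 = 15, not 17 — fails.
#7 a8 = 13, but 13 is required to differ — fails.
#8 a8 = 13 lies in [11, 17] — holds.

Constraints 6 and 7 do not hold.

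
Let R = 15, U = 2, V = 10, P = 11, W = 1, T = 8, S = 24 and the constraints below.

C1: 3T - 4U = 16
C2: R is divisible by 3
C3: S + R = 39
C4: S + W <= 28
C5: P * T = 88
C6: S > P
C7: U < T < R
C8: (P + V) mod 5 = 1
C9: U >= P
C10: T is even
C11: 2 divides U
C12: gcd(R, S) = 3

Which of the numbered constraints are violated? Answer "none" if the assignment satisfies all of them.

Constraint 9 does not hold.

C1: 3T - 4U = 3(8) - 4(2) = 16 — satisfied.
C2: 15 / 3 = 5, so 3 divides 15 — satisfied.
C3: S + R = 24 + 15 = 39 — satisfied.
C4: S + W = 24 + 1 = 25; 25 ≤ 28 — satisfied.
C5: P * T = 11 * 8 = 88 — satisfied.
C6: S = 24, P = 11; 24 > 11 — satisfied.
C7: values 2 < 8 < 15 — satisfied.
C8: P + V = 21; 21 mod 5 = 1 — satisfied.
C9: U = 2, P = 11; 2 < 11 (want ≥) — violated.
C10: T = 8 is even — satisfied.
C11: 2 / 2 = 1, so 2 divides 2 — satisfied.
C12: gcd(15, 24) = 3 — satisfied.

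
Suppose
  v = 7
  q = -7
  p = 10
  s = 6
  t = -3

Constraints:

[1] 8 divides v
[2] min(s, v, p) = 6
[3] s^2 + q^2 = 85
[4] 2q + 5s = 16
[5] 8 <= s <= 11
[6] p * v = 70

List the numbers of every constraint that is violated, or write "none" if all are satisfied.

[1] 7 = 8*0 + 7, so 8 does not divide 7  fails
[2] min(6, 7, 10) = 6  holds
[3] s^2 + q^2 = 6^2 + (-7)^2 = 36 + 49 = 85  holds
[4] 2q + 5s = 2(-7) + 5(6) = 16  holds
[5] s = 6 is outside [8, 11]  fails
[6] p * v = 10 * 7 = 70  holds

No — constraints 1 and 5 are not satisfied.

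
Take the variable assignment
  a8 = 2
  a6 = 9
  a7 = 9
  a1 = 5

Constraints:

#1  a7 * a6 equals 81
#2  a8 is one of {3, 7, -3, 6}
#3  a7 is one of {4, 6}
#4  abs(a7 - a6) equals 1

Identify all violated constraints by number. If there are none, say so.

#1 a7 * a6 = 9 * 9 = 81 — OK.
#2 a8 = 2 is not in {3, 7, -3, 6} — violated.
#3 a7 = 9 is not in {4, 6} — violated.
#4 abs(9 - 9) = 0, not 1 — violated.

The assignment fails constraints 2, 3, 4.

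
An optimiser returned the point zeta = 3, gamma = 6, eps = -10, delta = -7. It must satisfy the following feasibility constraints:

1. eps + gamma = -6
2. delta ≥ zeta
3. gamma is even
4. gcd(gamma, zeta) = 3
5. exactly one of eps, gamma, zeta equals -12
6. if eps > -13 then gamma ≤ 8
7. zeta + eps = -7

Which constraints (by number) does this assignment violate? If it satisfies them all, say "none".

Constraints 1, 2, 5 are violated.

1. eps + gamma = -10 + 6 = -4, not -6 — violated.
2. delta = -7, zeta = 3; -7 < 3 (want ≥) — violated.
3. gamma = 6 is even — satisfied.
4. gcd(6, 3) = 3 — satisfied.
5. eps=-10, gamma=6, zeta=3; 0 of them equal -12, not exactly one — violated.
6. eps = -10 > -13, so we need gamma ≤ 8; gamma = 6 ≤ 8 — satisfied.
7. zeta + eps = 3 + (-10) = -7 — satisfied.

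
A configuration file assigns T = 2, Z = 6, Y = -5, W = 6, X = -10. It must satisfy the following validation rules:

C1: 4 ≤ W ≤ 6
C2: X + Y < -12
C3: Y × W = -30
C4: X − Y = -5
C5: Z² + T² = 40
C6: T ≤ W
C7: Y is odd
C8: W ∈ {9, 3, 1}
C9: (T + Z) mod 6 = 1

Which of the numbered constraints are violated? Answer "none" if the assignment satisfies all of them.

C1: W = 6 lies in [4, 6] — satisfied.
C2: X + Y = -10 + (-5) = -15; -15 < -12 — satisfied.
C3: Y × W = -5 × 6 = -30 — satisfied.
C4: X − Y = -10 − (-5) = -5 — satisfied.
C5: Z² + T² = 6² + 2² = 36 + 4 = 40 — satisfied.
C6: T = 2, W = 6; 2 ≤ 6 — satisfied.
C7: Y = -5 is odd — satisfied.
C8: W = 6 is not in {9, 3, 1} — violated.
C9: T + Z = 8; 8 mod 6 = 2, not 1 — violated.

No — constraints 8 and 9 are not satisfied.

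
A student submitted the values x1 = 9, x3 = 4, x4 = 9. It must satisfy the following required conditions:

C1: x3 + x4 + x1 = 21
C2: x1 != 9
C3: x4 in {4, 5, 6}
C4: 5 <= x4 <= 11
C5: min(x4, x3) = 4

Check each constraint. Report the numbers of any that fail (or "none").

The assignment fails constraints 1, 2, and 3.

C1: x3 + x4 + x1 = 4 + 9 + 9 = 22, not 21 — violated.
C2: x1 = 9, but 9 is required to differ — violated.
C3: x4 = 9 is not in {4, 5, 6} — violated.
C4: x4 = 9 lies in [5, 11] — OK.
C5: min(9, 4) = 4 — OK.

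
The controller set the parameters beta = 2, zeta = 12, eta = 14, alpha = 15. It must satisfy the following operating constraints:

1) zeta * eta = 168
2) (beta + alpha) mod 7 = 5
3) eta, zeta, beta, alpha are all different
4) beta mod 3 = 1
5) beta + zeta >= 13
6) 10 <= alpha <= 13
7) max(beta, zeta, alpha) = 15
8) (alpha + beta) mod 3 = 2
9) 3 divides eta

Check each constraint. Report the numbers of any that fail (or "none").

1) zeta * eta = 12 * 14 = 168 — holds.
2) beta + alpha = 17; 17 mod 7 = 3, not 5 — fails.
3) values 14, 12, 2, 15 are pairwise distinct — holds.
4) 2 mod 3 = 2, not 1 — fails.
5) beta + zeta = 2 + 12 = 14; 14 ≥ 13 — holds.
6) alpha = 15 is outside [10, 13] — fails.
7) max(2, 12, 15) = 15 — holds.
8) alpha + beta = 17; 17 mod 3 = 2 — holds.
9) 14 = 3*4 + 2, so 3 does not divide 14 — fails.

Constraints 2, 4, 6, 9 do not hold.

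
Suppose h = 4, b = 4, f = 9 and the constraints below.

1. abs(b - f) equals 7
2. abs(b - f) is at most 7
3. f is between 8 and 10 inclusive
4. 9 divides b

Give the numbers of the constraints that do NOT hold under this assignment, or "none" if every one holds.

1. abs(4 - 9) = 5, not 7  ✘
2. abs(4 - 9) = 5; 5 ≤ 7  ✔
3. f = 9 lies in [8, 10]  ✔
4. 4 = 9*0 + 4, so 9 does not divide 4  ✘

Violated: 1 and 4.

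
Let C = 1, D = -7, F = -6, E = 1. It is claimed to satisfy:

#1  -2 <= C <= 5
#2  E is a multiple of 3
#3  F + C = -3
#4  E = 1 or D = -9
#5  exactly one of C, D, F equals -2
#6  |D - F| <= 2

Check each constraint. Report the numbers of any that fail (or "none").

Violated: 2, 3, and 5.

#1 C = 1 lies in [-2, 5] — holds.
#2 1 = 3*0 + 1, so 3 does not divide 1 — does not hold.
#3 F + C = -6 + 1 = -5, not -3 — does not hold.
#4 E = 1 = 1 (first disjunct) — holds.
#5 C=1, D=-7, F=-6; 0 of them equal -2, not exactly one — does not hold.
#6 |-7 - (-6)| = 1; 1 ≤ 2 — holds.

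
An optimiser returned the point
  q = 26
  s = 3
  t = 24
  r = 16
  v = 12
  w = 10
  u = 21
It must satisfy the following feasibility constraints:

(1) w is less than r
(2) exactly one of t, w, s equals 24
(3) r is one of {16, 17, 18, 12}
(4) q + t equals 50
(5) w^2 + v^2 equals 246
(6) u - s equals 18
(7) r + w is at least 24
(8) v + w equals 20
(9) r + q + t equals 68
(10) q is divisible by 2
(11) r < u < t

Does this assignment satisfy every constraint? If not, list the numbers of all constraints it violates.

Constraints 5, 8, 9 are violated.

(1) w = 10, r = 16; 10 < 16  yes
(2) t=24, w=10, s=3; 1 of them equals 24  yes
(3) r = 16 is in {16, 17, 18, 12}  yes
(4) q + t = 26 + 24 = 50  yes
(5) w^2 + v^2 = 10^2 + 12^2 = 100 + 144 = 244, not 246  no
(6) u - s = 21 - 3 = 18  yes
(7) r + w = 16 + 10 = 26; 26 ≥ 24  yes
(8) v + w = 12 + 10 = 22, not 20  no
(9) r + q + t = 16 + 26 + 24 = 66, not 68  no
(10) 26 / 2 = 13, so 2 divides 26  yes
(11) values 16 < 21 < 24  yes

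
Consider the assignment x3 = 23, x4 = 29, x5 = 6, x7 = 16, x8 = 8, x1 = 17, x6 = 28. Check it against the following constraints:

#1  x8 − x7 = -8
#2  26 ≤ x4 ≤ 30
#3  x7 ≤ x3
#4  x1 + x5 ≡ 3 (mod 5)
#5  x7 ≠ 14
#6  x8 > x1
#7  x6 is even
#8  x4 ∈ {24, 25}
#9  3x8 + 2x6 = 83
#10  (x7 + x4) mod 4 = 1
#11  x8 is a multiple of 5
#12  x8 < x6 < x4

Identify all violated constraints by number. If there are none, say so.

Violated: 6, 8, 9, and 11.

#1 x8 − x7 = 8 − 16 = -8  ✓
#2 x4 = 29 lies in [26, 30]  ✓
#3 x7 = 16, x3 = 23; 16 ≤ 23  ✓
#4 x1 + x5 = 23; 23 mod 5 = 3  ✓
#5 x7 = 16, and 16 ≠ 14  ✓
#6 x8 = 8, x1 = 17; 8 ≤ 17 (want >)  ✗
#7 x6 = 28 is even  ✓
#8 x4 = 29 is not in {24, 25}  ✗
#9 3x8 + 2x6 = 3(8) + 2(28) = 80, not 83  ✗
#10 x7 + x4 = 45; 45 mod 4 = 1  ✓
#11 8 = 5×1 + 3, so 5 does not divide 8  ✗
#12 values 8 < 28 < 29  ✓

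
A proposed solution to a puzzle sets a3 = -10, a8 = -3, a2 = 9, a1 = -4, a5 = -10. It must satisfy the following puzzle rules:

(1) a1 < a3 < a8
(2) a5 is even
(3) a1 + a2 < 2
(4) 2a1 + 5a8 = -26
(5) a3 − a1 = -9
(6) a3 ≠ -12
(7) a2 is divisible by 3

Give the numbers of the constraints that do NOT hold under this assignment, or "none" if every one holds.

(1) values -4, -10, -3; a1 = -4 is not < a3 = -10 — does not hold.
(2) a5 = -10 is even — holds.
(3) a1 + a2 = -4 + 9 = 5; 5 ≥ 2, bound 2 not met — does not hold.
(4) 2a1 + 5a8 = 2(-4) + 5(-3) = -23, not -26 — does not hold.
(5) a3 − a1 = -10 − (-4) = -6, not -9 — does not hold.
(6) a3 = -10, and -10 ≠ -12 — holds.
(7) 9 / 3 = 3, so 3 divides 9 — holds.

Constraints 1, 3, 4, and 5 are violated.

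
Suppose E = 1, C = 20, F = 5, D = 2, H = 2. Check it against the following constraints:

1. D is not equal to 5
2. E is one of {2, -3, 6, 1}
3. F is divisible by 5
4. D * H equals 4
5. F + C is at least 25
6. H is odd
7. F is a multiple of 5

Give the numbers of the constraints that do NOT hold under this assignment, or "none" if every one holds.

Constraint 6 is violated.

1. D = 2, and 2 ≠ 5  ✓
2. E = 1 is in {2, -3, 6, 1}  ✓
3. 5 / 5 = 1, so 5 divides 5  ✓
4. D * H = 2 * 2 = 4  ✓
5. F + C = 5 + 20 = 25; 25 ≥ 25  ✓
6. H = 2 is even  ✗
7. 5 / 5 = 1, so 5 divides 5  ✓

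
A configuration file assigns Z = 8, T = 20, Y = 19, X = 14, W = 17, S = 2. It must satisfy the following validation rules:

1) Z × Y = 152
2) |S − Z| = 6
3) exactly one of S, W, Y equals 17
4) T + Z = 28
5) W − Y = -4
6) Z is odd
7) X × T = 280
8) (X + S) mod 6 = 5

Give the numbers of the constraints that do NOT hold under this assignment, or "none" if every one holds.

No — constraints 5, 6, 8 are not satisfied.

1) Z × Y = 8 × 19 = 152  ✓
2) |2 − 8| = 6  ✓
3) S=2, W=17, Y=19; 1 of them equals 17  ✓
4) T + Z = 20 + 8 = 28  ✓
5) W − Y = 17 − 19 = -2, not -4  ✗
6) Z = 8 is even  ✗
7) X × T = 14 × 20 = 280  ✓
8) X + S = 16; 16 mod 6 = 4, not 5  ✗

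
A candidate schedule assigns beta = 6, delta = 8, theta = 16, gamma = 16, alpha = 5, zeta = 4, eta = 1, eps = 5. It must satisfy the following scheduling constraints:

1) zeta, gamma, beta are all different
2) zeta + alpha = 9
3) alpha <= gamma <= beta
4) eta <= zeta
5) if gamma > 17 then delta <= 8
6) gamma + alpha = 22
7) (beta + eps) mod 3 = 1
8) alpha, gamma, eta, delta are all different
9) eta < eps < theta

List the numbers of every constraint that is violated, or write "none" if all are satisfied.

Violated: 3, 6, and 7.

1) values 4, 16, 6 are pairwise distinct  holds
2) zeta + alpha = 4 + 5 = 9  holds
3) values 5, 16, 6; gamma = 16 is not <= beta = 6  fails
4) eta = 1, zeta = 4; 1 ≤ 4  holds
5) gamma = 16, not > 17; antecedent false, conditional vacuously true  holds
6) gamma + alpha = 16 + 5 = 21, not 22  fails
7) beta + eps = 11; 11 mod 3 = 2, not 1  fails
8) values 5, 16, 1, 8 are pairwise distinct  holds
9) values 1 < 5 < 16  holds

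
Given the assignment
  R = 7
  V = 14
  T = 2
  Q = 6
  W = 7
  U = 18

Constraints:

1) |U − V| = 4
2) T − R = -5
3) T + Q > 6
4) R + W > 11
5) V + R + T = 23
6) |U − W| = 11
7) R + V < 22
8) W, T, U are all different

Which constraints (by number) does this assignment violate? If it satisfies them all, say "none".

1) |18 − 14| = 4 — OK.
2) T − R = 2 − 7 = -5 — OK.
3) T + Q = 2 + 6 = 8; 8 > 6 — OK.
4) R + W = 7 + 7 = 14; 14 > 11 — OK.
5) V + R + T = 14 + 7 + 2 = 23 — OK.
6) |18 − 7| = 11 — OK.
7) R + V = 7 + 14 = 21; 21 < 22 — OK.
8) values 7, 2, 18 are pairwise distinct — OK.

All constraints are satisfied.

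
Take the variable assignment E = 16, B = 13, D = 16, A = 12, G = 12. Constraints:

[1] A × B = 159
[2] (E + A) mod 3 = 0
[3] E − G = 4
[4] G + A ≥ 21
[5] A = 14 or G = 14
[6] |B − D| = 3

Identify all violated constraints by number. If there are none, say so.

[1] A × B = 12 × 13 = 156, not 159 — violated.
[2] E + A = 28; 28 mod 3 = 1, not 0 — violated.
[3] E − G = 16 − 12 = 4 — OK.
[4] G + A = 12 + 12 = 24; 24 ≥ 21 — OK.
[5] A = 12 ≠ 14 and G = 12 ≠ 14; both disjuncts false — violated.
[6] |13 − 16| = 3 — OK.

The assignment fails constraints 1, 2, and 5.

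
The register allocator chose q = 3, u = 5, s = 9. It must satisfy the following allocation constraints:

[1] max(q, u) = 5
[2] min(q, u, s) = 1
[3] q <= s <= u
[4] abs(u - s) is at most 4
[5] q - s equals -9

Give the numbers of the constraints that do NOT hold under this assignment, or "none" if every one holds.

No — constraints 2, 3, and 5 are not satisfied.

[1] max(3, 5) = 5 — OK.
[2] min(3, 5, 9) = 3, not 1 — violated.
[3] values 3, 9, 5; s = 9 is not <= u = 5 — violated.
[4] abs(5 - 9) = 4; 4 ≤ 4 — OK.
[5] q - s = 3 - 9 = -6, not -9 — violated.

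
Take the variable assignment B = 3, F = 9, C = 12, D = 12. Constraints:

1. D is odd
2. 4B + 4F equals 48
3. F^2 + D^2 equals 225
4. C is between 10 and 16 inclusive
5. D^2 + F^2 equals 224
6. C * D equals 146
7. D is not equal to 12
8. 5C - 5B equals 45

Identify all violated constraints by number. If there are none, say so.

Violated: 1, 5, 6, 7.

1. D = 12 is even — fails.
2. 4B + 4F = 4(3) + 4(9) = 48 — holds.
3. F^2 + D^2 = 9^2 + 12^2 = 81 + 144 = 225 — holds.
4. C = 12 lies in [10, 16] — holds.
5. D^2 + F^2 = 12^2 + 9^2 = 144 + 81 = 225, not 224 — fails.
6. C * D = 12 * 12 = 144, not 146 — fails.
7. D = 12, but 12 is required to differ — fails.
8. 5C - 5B = 5(12) - 5(3) = 45 — holds.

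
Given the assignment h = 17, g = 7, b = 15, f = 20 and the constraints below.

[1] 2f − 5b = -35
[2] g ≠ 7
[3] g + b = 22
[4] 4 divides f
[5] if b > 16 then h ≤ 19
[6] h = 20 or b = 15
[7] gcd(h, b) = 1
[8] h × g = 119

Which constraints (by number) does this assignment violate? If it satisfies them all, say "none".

[1] 2f − 5b = 2(20) − 5(15) = -35  true
[2] g = 7, but 7 is required to differ  false
[3] g + b = 7 + 15 = 22  true
[4] 20 / 4 = 5, so 4 divides 20  true
[5] b = 15, not > 16; antecedent false, conditional vacuously true  true
[6] h = 17 ≠ 20, but b = 15 = 15 (second disjunct)  true
[7] gcd(17, 15) = 1  true
[8] h × g = 17 × 7 = 119  true

The assignment fails constraint 2.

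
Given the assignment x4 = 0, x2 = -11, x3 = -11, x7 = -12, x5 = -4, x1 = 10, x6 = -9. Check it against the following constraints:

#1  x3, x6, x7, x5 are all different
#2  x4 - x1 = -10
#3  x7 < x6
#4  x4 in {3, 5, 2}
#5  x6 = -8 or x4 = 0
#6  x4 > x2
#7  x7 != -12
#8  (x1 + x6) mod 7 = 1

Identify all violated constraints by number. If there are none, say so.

No — constraints 4 and 7 are not satisfied.

#1 values -11, -9, -12, -4 are pairwise distinct — satisfied.
#2 x4 - x1 = 0 - 10 = -10 — satisfied.
#3 x7 = -12, x6 = -9; -12 < -9 — satisfied.
#4 x4 = 0 is not in {3, 5, 2} — violated.
#5 x6 = -9 ≠ -8, but x4 = 0 = 0 (second disjunct) — satisfied.
#6 x4 = 0, x2 = -11; 0 > -11 — satisfied.
#7 x7 = -12, but -12 is required to differ — violated.
#8 x1 + x6 = 1; 1 mod 7 = 1 — satisfied.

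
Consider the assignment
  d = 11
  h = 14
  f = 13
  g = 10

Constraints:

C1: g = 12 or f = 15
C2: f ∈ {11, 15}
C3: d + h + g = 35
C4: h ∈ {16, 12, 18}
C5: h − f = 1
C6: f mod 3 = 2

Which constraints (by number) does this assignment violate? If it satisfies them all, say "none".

C1: g = 10 ≠ 12 and f = 13 ≠ 15; both disjuncts false — violated.
C2: f = 13 is not in {11, 15} — violated.
C3: d + h + g = 11 + 14 + 10 = 35 — OK.
C4: h = 14 is not in {16, 12, 18} — violated.
C5: h − f = 14 − 13 = 1 — OK.
C6: 13 mod 3 = 1, not 2 — violated.

Violated: 1, 2, 4, and 6.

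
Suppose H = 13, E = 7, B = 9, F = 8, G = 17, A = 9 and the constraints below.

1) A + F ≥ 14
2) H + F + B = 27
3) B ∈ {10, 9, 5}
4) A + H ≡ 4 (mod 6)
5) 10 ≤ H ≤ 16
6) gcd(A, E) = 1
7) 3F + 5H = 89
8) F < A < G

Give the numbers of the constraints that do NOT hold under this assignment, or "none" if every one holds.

1) A + F = 9 + 8 = 17; 17 ≥ 14  yes
2) H + F + B = 13 + 8 + 9 = 30, not 27  no
3) B = 9 is in {10, 9, 5}  yes
4) A + H = 22; 22 mod 6 = 4  yes
5) H = 13 lies in [10, 16]  yes
6) gcd(9, 7) = 1  yes
7) 3F + 5H = 3(8) + 5(13) = 89  yes
8) values 8 < 9 < 17  yes

Violated: 2.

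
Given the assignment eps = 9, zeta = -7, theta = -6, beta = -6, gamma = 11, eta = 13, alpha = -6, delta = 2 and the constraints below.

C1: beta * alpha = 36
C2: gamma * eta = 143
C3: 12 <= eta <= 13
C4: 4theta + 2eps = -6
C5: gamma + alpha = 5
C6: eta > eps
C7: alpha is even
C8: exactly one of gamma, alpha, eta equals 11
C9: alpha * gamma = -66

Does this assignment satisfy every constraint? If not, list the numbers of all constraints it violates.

No violations.

C1: beta * alpha = -6 * (-6) = 36  ✓
C2: gamma * eta = 11 * 13 = 143  ✓
C3: eta = 13 lies in [12, 13]  ✓
C4: 4theta + 2eps = 4(-6) + 2(9) = -6  ✓
C5: gamma + alpha = 11 + (-6) = 5  ✓
C6: eta = 13, eps = 9; 13 > 9  ✓
C7: alpha = -6 is even  ✓
C8: gamma=11, alpha=-6, eta=13; 1 of them equals 11  ✓
C9: alpha * gamma = -6 * 11 = -66  ✓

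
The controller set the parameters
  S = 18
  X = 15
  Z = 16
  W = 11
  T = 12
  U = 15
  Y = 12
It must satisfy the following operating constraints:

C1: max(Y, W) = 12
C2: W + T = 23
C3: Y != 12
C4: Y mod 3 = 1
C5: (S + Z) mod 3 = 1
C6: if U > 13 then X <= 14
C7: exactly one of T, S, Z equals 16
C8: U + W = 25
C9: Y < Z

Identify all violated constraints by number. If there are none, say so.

C1: max(12, 11) = 12 — holds.
C2: W + T = 11 + 12 = 23 — holds.
C3: Y = 12, but 12 is required to differ — does not hold.
C4: 12 mod 3 = 0, not 1 — does not hold.
C5: S + Z = 34; 34 mod 3 = 1 — holds.
C6: U = 15 > 13, so we need X ≤ 14; but X = 15 > 14 — does not hold.
C7: T=12, S=18, Z=16; 1 of them equals 16 — holds.
C8: U + W = 15 + 11 = 26, not 25 — does not hold.
C9: Y = 12, Z = 16; 12 < 16 — holds.

Constraints 3, 4, 6, and 8 are violated.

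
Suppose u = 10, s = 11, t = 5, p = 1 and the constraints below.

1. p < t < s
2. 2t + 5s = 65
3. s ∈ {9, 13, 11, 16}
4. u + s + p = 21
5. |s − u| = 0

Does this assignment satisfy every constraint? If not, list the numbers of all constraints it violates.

1. values 1 < 5 < 11 — satisfied.
2. 2t + 5s = 2(5) + 5(11) = 65 — satisfied.
3. s = 11 is in {9, 13, 11, 16} — satisfied.
4. u + s + p = 10 + 11 + 1 = 22, not 21 — violated.
5. |11 − 10| = 1, not 0 — violated.

The assignment fails constraints 4 and 5.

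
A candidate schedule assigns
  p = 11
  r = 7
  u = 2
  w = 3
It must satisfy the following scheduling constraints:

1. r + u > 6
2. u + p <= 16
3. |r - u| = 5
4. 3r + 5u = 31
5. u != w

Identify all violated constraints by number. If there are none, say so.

1. r + u = 7 + 2 = 9; 9 > 6  true
2. u + p = 2 + 11 = 13; 13 ≤ 16  true
3. |7 - 2| = 5  true
4. 3r + 5u = 3(7) + 5(2) = 31  true
5. u = 2, w = 3; distinct  true

No violations.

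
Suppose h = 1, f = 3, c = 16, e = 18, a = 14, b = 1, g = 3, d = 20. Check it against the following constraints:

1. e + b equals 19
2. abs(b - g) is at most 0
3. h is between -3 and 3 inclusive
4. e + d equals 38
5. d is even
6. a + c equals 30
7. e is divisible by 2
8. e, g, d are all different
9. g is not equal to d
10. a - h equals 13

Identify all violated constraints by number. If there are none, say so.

The assignment fails constraint 2.

1. e + b = 18 + 1 = 19  OK
2. abs(1 - 3) = 2; 2 > 0, exceeds bound 0  FAIL
3. h = 1 lies in [-3, 3]  OK
4. e + d = 18 + 20 = 38  OK
5. d = 20 is even  OK
6. a + c = 14 + 16 = 30  OK
7. 18 / 2 = 9, so 2 divides 18  OK
8. values 18, 3, 20 are pairwise distinct  OK
9. g = 3, d = 20; distinct  OK
10. a - h = 14 - 1 = 13  OK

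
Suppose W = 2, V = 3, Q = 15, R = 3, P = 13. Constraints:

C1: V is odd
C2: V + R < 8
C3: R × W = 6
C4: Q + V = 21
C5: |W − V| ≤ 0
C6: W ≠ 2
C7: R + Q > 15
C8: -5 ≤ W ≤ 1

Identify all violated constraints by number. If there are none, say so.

C1: V = 3 is odd  true
C2: V + R = 3 + 3 = 6; 6 < 8  true
C3: R × W = 3 × 2 = 6  true
C4: Q + V = 15 + 3 = 18, not 21  false
C5: |2 − 3| = 1; 1 > 0, exceeds bound 0  false
C6: W = 2, but 2 is required to differ  false
C7: R + Q = 3 + 15 = 18; 18 > 15  true
C8: W = 2 is outside [-5, 1]  false

Constraints 4, 5, 6, and 8 do not hold.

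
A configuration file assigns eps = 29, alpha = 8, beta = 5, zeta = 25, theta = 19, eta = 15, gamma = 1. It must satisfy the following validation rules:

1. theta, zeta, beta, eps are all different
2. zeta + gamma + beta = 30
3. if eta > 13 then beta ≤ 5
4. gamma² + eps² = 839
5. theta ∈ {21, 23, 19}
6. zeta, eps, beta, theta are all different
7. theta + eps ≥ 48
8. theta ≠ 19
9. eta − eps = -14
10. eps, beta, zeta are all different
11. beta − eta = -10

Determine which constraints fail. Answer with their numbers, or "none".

1. values 19, 25, 5, 29 are pairwise distinct — holds.
2. zeta + gamma + beta = 25 + 1 + 5 = 31, not 30 — fails.
3. eta = 15 > 13, so we need beta ≤ 5; beta = 5 ≤ 5 — holds.
4. gamma² + eps² = 1² + 29² = 1 + 841 = 842, not 839 — fails.
5. theta = 19 is in {21, 23, 19} — holds.
6. values 25, 29, 5, 19 are pairwise distinct — holds.
7. theta + eps = 19 + 29 = 48; 48 ≥ 48 — holds.
8. theta = 19, but 19 is required to differ — fails.
9. eta − eps = 15 − 29 = -14 — holds.
10. values 29, 5, 25 are pairwise distinct — holds.
11. beta − eta = 5 − 15 = -10 — holds.

No — constraints 2, 4, and 8 are not satisfied.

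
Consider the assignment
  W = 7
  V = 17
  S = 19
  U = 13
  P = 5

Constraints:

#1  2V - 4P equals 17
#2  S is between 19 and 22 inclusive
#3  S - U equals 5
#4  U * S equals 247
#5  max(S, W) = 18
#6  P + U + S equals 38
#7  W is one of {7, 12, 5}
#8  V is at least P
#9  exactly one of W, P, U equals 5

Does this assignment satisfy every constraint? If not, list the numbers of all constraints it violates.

#1 2V - 4P = 2(17) - 4(5) = 14, not 17  false
#2 S = 19 lies in [19, 22]  true
#3 S - U = 19 - 13 = 6, not 5  false
#4 U * S = 13 * 19 = 247  true
#5 max(19, 7) = 19, not 18  false
#6 P + U + S = 5 + 13 + 19 = 37, not 38  false
#7 W = 7 is in {7, 12, 5}  true
#8 V = 17, P = 5; 17 ≥ 5  true
#9 W=7, P=5, U=13; 1 of them equals 5  true

Constraints 1, 3, 5, 6 are violated.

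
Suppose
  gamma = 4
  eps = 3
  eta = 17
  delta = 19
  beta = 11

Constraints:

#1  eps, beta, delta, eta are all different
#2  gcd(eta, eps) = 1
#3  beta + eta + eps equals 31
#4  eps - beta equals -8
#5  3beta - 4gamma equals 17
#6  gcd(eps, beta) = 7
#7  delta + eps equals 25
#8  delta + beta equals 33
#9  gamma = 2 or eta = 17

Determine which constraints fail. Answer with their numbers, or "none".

The assignment fails constraints 6, 7, 8.

#1 values 3, 11, 19, 17 are pairwise distinct  OK
#2 gcd(17, 3) = 1  OK
#3 beta + eta + eps = 11 + 17 + 3 = 31  OK
#4 eps - beta = 3 - 11 = -8  OK
#5 3beta - 4gamma = 3(11) - 4(4) = 17  OK
#6 gcd(3, 11) = 1, not 7  FAIL
#7 delta + eps = 19 + 3 = 22, not 25  FAIL
#8 delta + beta = 19 + 11 = 30, not 33  FAIL
#9 gamma = 4 ≠ 2, but eta = 17 = 17 (second disjunct)  OK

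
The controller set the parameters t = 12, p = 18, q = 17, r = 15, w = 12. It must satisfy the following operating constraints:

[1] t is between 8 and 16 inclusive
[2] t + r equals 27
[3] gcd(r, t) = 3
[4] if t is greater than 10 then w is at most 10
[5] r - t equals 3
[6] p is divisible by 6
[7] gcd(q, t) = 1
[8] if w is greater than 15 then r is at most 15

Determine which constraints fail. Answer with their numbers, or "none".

[1] t = 12 lies in [8, 16] — holds.
[2] t + r = 12 + 15 = 27 — holds.
[3] gcd(15, 12) = 3 — holds.
[4] t = 12 > 10, so we need w ≤ 10; but w = 12 > 10 — fails.
[5] r - t = 15 - 12 = 3 — holds.
[6] 18 / 6 = 3, so 6 divides 18 — holds.
[7] gcd(17, 12) = 1 — holds.
[8] w = 12, not > 15; antecedent false, conditional vacuously true — holds.

Violated: 4.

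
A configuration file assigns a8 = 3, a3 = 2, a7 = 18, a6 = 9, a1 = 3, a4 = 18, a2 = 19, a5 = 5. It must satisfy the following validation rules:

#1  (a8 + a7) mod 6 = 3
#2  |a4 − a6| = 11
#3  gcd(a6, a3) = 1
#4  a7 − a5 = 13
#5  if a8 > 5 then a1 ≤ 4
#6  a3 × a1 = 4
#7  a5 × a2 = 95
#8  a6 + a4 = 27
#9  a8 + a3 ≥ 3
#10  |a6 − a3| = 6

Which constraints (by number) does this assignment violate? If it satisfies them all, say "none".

No — constraints 2, 6, 10 are not satisfied.

#1 a8 + a7 = 21; 21 mod 6 = 3 — holds.
#2 |18 − 9| = 9, not 11 — does not hold.
#3 gcd(9, 2) = 1 — holds.
#4 a7 − a5 = 18 − 5 = 13 — holds.
#5 a8 = 3, not > 5; antecedent false, conditional vacuously true — holds.
#6 a3 × a1 = 2 × 3 = 6, not 4 — does not hold.
#7 a5 × a2 = 5 × 19 = 95 — holds.
#8 a6 + a4 = 9 + 18 = 27 — holds.
#9 a8 + a3 = 3 + 2 = 5; 5 ≥ 3 — holds.
#10 |9 − 2| = 7, not 6 — does not hold.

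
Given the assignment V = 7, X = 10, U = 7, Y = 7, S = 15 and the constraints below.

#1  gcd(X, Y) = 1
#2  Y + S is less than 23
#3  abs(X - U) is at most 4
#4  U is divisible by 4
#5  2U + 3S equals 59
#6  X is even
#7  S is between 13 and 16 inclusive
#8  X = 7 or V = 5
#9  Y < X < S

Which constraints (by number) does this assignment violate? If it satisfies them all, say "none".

#1 gcd(10, 7) = 1  ✔
#2 Y + S = 7 + 15 = 22; 22 < 23  ✔
#3 abs(10 - 7) = 3; 3 ≤ 4  ✔
#4 7 = 4*1 + 3, so 4 does not divide 7  ✘
#5 2U + 3S = 2(7) + 3(15) = 59  ✔
#6 X = 10 is even  ✔
#7 S = 15 lies in [13, 16]  ✔
#8 X = 10 ≠ 7 and V = 7 ≠ 5; both disjuncts false  ✘
#9 values 7 < 10 < 15  ✔

Violated: 4, 8.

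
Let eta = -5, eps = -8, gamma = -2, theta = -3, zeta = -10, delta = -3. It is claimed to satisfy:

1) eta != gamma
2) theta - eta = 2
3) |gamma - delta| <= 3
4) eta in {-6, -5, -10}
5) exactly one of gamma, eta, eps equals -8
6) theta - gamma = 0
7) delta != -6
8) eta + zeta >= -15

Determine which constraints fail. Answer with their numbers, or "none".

1) eta = -5, gamma = -2; distinct  OK
2) theta - eta = -3 - (-5) = 2  OK
3) |-2 - (-3)| = 1; 1 ≤ 3  OK
4) eta = -5 is in {-6, -5, -10}  OK
5) gamma=-2, eta=-5, eps=-8; 1 of them equals -8  OK
6) theta - gamma = -3 - (-2) = -1, not 0  FAIL
7) delta = -3, and -3 ≠ -6  OK
8) eta + zeta = -5 + (-10) = -15; -15 ≥ -15  OK

The assignment fails constraint 6.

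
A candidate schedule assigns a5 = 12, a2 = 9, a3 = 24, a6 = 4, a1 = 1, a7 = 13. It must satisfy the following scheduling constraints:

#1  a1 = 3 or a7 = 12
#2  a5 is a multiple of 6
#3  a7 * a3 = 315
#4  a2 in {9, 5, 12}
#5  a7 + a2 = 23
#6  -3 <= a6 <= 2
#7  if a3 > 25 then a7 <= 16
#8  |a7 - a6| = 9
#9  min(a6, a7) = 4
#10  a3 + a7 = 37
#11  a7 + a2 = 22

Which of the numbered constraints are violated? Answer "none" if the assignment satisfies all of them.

The assignment fails constraints 1, 3, 5, 6.

#1 a1 = 1 ≠ 3 and a7 = 13 ≠ 12; both disjuncts false — fails.
#2 12 / 6 = 2, so 6 divides 12 — holds.
#3 a7 * a3 = 13 * 24 = 312, not 315 — fails.
#4 a2 = 9 is in {9, 5, 12} — holds.
#5 a7 + a2 = 13 + 9 = 22, not 23 — fails.
#6 a6 = 4 is outside [-3, 2] — fails.
#7 a3 = 24, not > 25; antecedent false, conditional vacuously true — holds.
#8 |13 - 4| = 9 — holds.
#9 min(4, 13) = 4 — holds.
#10 a3 + a7 = 24 + 13 = 37 — holds.
#11 a7 + a2 = 13 + 9 = 22 — holds.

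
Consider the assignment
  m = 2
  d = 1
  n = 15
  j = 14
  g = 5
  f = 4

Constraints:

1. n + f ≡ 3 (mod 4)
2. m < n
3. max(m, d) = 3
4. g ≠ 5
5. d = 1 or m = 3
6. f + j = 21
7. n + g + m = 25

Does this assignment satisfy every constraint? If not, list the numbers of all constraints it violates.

1. n + f = 19; 19 mod 4 = 3  OK
2. m = 2, n = 15; 2 < 15  OK
3. max(2, 1) = 2, not 3  FAIL
4. g = 5, but 5 is required to differ  FAIL
5. d = 1 = 1 (first disjunct)  OK
6. f + j = 4 + 14 = 18, not 21  FAIL
7. n + g + m = 15 + 5 + 2 = 22, not 25  FAIL

The assignment fails constraints 3, 4, 6, 7.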